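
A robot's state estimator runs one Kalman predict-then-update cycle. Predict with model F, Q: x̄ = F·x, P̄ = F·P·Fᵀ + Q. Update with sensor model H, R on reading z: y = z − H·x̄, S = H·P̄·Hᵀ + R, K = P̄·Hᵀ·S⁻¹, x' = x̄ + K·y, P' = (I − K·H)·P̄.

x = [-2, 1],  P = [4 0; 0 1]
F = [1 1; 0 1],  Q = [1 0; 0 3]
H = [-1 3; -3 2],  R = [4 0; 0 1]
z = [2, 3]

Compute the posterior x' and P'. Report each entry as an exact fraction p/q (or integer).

x̄ = F·x = [-1, 1]
P̄ = F·P·Fᵀ + Q = [6 1; 1 4]
y = z − H·x̄ = [-2, -2]
S = H·P̄·Hᵀ + R = [40 31; 31 59]
K = P̄·Hᵀ·S⁻¹ = [319/1399 -547/1399; 494/1399 -141/1399]
x' = x̄ + K·y = [-943/1399, 693/1399]
P' = (I − K·H)·P̄ = [599/1399 625/1399; 625/1399 867/1399]

x' = [-943/1399, 693/1399]
P' = [599/1399 625/1399; 625/1399 867/1399]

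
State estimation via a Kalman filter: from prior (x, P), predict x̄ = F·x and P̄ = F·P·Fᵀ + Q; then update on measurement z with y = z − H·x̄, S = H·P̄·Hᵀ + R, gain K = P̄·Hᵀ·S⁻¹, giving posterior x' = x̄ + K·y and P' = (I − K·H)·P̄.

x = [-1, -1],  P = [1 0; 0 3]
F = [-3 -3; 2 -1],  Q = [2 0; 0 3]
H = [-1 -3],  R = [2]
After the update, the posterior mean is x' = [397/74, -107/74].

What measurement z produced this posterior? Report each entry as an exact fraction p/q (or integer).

x̄ = F·x = [6, -1]
P̄ = F·P·Fᵀ + Q = [38 3; 3 10]
S = H·P̄·Hᵀ + R = [148]
K = P̄·Hᵀ·S⁻¹ = [-47/148; -33/148]
x' − x̄ = [-47/74, -33/74] = K·y
y = (KᵀK)⁻¹·Kᵀ·(x' − x̄) = [2]
z = y + H·x̄ = [2] + [-3] = [-1]

z = [-1]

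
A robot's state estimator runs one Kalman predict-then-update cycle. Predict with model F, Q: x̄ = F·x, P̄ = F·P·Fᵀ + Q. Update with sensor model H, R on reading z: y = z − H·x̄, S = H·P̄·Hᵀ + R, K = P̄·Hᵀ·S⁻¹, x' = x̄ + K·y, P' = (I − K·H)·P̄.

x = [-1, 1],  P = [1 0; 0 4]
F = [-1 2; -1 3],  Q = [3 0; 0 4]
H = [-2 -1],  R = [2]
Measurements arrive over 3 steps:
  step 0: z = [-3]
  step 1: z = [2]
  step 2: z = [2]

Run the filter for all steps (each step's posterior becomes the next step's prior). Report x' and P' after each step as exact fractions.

step 0: x̄ = F·x = [3, 4]
step 0: P̄ = F·P·Fᵀ + Q = [20 25; 25 41]
step 0: y = z − H·x̄ = [7]
step 0: S = H·P̄·Hᵀ + R = [223]
step 0: K = P̄·Hᵀ·S⁻¹ = [-65/223; -91/223]
step 0: x' = x̄ + K·y = [214/223, 255/223]
step 0: P' = (I − K·H)·P̄ = [235/223 -340/223; -340/223 862/223]
step 1: x̄ = F·x = [296/223, 551/223]
step 1: P̄ = F·P·Fᵀ + Q = [5712/223 7107/223; 7107/223 10925/223]
step 1: y = z − H·x̄ = [1589/223]
step 1: S = H·P̄·Hᵀ + R = [62647/223]
step 1: K = P̄·Hᵀ·S⁻¹ = [-18531/62647; -25139/62647]
step 1: x' = x̄ + K·y = [-48889/62647, -24338/62647]
step 1: P' = (I − K·H)·P̄ = [64761/62647 -92460/62647; -92460/62647 235198/62647]
step 2: x̄ = F·x = [213/62647, -24125/62647]
step 2: P̄ = F·P·Fᵀ + Q = [1563334/62647 1938249/62647; 1938249/62647 2986891/62647]
step 2: y = z − H·x̄ = [7815/4819]
step 2: S = H·P̄·Hᵀ + R = [1316809/4819]
step 2: K = P̄·Hᵀ·S⁻¹ = [-389609/1316809; -527953/1316809]
step 2: x' = x̄ + K·y = [-48258/101293, -1363280/1316809]
step 2: P' = (I − K·H)·P̄ = [1361199/1316809 -1943180/1316809; -1943180/1316809 4942266/1316809]

step 0: x' = [214/223, 255/223], P' = [235/223 -340/223; -340/223 862/223]
step 1: x' = [-48889/62647, -24338/62647], P' = [64761/62647 -92460/62647; -92460/62647 235198/62647]
step 2: x' = [-48258/101293, -1363280/1316809], P' = [1361199/1316809 -1943180/1316809; -1943180/1316809 4942266/1316809]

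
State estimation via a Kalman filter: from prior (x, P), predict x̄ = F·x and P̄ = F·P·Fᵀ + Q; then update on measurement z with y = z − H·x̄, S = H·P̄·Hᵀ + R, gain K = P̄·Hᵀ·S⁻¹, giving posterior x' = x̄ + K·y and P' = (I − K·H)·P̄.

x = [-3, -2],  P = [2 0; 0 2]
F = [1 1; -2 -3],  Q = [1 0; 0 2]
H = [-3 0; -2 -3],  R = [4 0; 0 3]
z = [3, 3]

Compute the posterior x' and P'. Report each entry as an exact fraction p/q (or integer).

x̄ = F·x = [-5, 12]
P̄ = F·P·Fᵀ + Q = [5 -10; -10 28]
y = z − H·x̄ = [-12, 29]
S = H·P̄·Hᵀ + R = [49 -60; -60 155]
K = P̄·Hᵀ·S⁻¹ = [-225/799 16/799; 162/799 -1336/3995]
x' = x̄ + K·y = [-831/799, -524/3995]
P' = (I − K·H)·P̄ = [300/799 -216/799; -216/799 2056/3995]

x' = [-831/799, -524/3995]
P' = [300/799 -216/799; -216/799 2056/3995]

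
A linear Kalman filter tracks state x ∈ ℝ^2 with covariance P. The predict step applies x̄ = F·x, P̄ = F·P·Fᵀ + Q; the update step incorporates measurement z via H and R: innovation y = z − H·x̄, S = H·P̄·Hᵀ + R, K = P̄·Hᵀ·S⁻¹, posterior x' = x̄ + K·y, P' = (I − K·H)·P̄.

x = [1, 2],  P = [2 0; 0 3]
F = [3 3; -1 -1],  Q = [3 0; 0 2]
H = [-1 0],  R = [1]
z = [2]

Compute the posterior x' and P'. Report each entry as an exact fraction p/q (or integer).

x' = [-87/49, 18/49]
P' = [48/49 -15/49; -15/49 118/49]

x̄ = F·x = [9, -3]
P̄ = F·P·Fᵀ + Q = [48 -15; -15 7]
y = z − H·x̄ = [11]
S = H·P̄·Hᵀ + R = [49]
K = P̄·Hᵀ·S⁻¹ = [-48/49; 15/49]
x' = x̄ + K·y = [-87/49, 18/49]
P' = (I − K·H)·P̄ = [48/49 -15/49; -15/49 118/49]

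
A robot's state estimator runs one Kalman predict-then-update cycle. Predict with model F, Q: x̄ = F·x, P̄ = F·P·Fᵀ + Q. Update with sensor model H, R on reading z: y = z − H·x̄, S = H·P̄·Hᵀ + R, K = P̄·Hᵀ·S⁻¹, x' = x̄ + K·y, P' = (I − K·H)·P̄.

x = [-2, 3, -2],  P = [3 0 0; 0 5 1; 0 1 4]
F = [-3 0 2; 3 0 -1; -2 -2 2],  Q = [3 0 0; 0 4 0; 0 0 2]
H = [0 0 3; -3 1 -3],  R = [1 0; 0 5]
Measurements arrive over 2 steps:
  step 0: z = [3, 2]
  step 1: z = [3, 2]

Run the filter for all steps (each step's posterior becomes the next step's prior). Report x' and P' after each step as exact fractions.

step 0: x̄ = F·x = [2, -4, -6]
step 0: P̄ = F·P·Fᵀ + Q = [46 -35 30; -35 35 -24; 30 -24 42]
step 0: y = z − H·x̄ = [21, -6]
step 0: S = H·P̄·Hᵀ + R = [379 -720; -720 1726]
step 0: K = P̄·Hᵀ·S⁻¹ = [-17010/67877 -34877/135754; 14184/67877 14254/67877; 22338/67877 -120/67877]
step 0: x' = x̄ + K·y = [-116825/67877, -59168/67877, 62556/67877]
step 0: P' = (I − K·H)·P̄ = [133833/135754 96547/67877 -5670/67877; 96547/67877 375095/67877 4728/67877; -5670/67877 4728/67877 7446/67877]
step 1: x̄ = F·x = [475587/67877, -413031/67877, 477098/67877]
step 1: P̄ = F·P·Fᵀ + Q = [1807407/135754 -1336341/135754 1048353/67877; -1336341/135754 1830445/135754 -1031577/67877; 1048353/67877 -1031577/67877 2713496/67877]
step 1: y = z − H·x̄ = [-1227663/67877, 3406840/67877]
step 1: S = H·P̄·Hᵀ + R = [24489341/67877 -36951372/67877; -36951372/67877 62878242/67877]
step 1: K = P̄·Hᵀ·S⁻¹ = [-106387371/428330699 -106964416/428330699; 67896069/428330699 485226629/2569984194; 139283664/428330699 -2052854/428330699]
step 1: x' = x̄ + K·y = [-443365202/428330699, 673905716/1284992097, 388475830/428330699]
step 1: P' = (I − K·H)·P̄ = [701453883/856661398 821942747/856661398 -35462457/428330699; 821942747/856661398 5115497141/1284992097 22632023/428330699; -35462457/428330699 22632023/428330699 46427888/428330699]

step 0: x' = [-116825/67877, -59168/67877, 62556/67877], P' = [133833/135754 96547/67877 -5670/67877; 96547/67877 375095/67877 4728/67877; -5670/67877 4728/67877 7446/67877]
step 1: x' = [-443365202/428330699, 673905716/1284992097, 388475830/428330699], P' = [701453883/856661398 821942747/856661398 -35462457/428330699; 821942747/856661398 5115497141/1284992097 22632023/428330699; -35462457/428330699 22632023/428330699 46427888/428330699]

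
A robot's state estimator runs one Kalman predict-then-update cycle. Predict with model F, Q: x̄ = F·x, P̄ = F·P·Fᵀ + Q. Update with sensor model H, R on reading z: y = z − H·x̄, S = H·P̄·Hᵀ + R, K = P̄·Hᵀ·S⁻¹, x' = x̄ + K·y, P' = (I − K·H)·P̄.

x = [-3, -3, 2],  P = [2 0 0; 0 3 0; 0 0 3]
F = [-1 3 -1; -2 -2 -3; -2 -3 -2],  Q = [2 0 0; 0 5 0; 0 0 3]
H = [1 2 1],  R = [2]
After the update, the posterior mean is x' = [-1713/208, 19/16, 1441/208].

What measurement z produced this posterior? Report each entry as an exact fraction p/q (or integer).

z = [1]

x̄ = F·x = [-8, 6, 11]
P̄ = F·P·Fᵀ + Q = [34 -5 -17; -5 52 44; -17 44 50]
S = H·P̄·Hᵀ + R = [416]
K = P̄·Hᵀ·S⁻¹ = [7/416; 11/32; 121/416]
x' − x̄ = [-49/208, -77/16, -847/208] = K·y
y = (KᵀK)⁻¹·Kᵀ·(x' − x̄) = [-14]
z = y + H·x̄ = [-14] + [15] = [1]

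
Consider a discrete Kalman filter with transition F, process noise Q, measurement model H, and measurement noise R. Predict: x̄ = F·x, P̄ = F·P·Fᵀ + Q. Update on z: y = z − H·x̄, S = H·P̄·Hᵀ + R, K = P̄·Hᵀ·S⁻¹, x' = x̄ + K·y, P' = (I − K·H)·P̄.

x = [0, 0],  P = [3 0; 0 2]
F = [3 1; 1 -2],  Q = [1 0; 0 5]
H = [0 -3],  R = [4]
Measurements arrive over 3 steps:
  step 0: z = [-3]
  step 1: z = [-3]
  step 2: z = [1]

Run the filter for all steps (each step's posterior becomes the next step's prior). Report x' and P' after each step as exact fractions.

step 0: x' = [45/148, 36/37], P' = [4215/148 5/37; 5/37 16/37]
step 1: x' = [383409/46771, 45207/46771], P' = [2717222/46771 49668/46771; 49668/46771 20524/46771]
step 2: x' = [189949398/25697593, -7331523/25697593], P' = [1742174747/25697593 31449112/25697593; 31449112/25697593 11338004/25697593]

step 0: x̄ = F·x = [0, 0]
step 0: P̄ = F·P·Fᵀ + Q = [30 5; 5 16]
step 0: y = z − H·x̄ = [-3]
step 0: S = H·P̄·Hᵀ + R = [148]
step 0: K = P̄·Hᵀ·S⁻¹ = [-15/148; -12/37]
step 0: x' = x̄ + K·y = [45/148, 36/37]
step 0: P' = (I − K·H)·P̄ = [4215/148 5/37; 5/37 16/37]
step 1: x̄ = F·x = [279/148, -243/148]
step 1: P̄ = F·P·Fᵀ + Q = [38267/148 12417/148; 12417/148 5131/148]
step 1: y = z − H·x̄ = [-1173/148]
step 1: S = H·P̄·Hᵀ + R = [46771/148]
step 1: K = P̄·Hᵀ·S⁻¹ = [-37251/46771; -15393/46771]
step 1: x' = x̄ + K·y = [383409/46771, 45207/46771]
step 1: P' = (I − K·H)·P̄ = [2717222/46771 49668/46771; 49668/46771 20524/46771]
step 2: x̄ = F·x = [1195434/46771, 292995/46771]
step 2: P̄ = F·P·Fᵀ + Q = [24820301/46771 7862278/46771; 7862278/46771 2834501/46771]
step 2: y = z − H·x̄ = [925756/46771]
step 2: S = H·P̄·Hᵀ + R = [25697593/46771]
step 2: K = P̄·Hᵀ·S⁻¹ = [-23586834/25697593; -8503503/25697593]
step 2: x' = x̄ + K·y = [189949398/25697593, -7331523/25697593]
step 2: P' = (I − K·H)·P̄ = [1742174747/25697593 31449112/25697593; 31449112/25697593 11338004/25697593]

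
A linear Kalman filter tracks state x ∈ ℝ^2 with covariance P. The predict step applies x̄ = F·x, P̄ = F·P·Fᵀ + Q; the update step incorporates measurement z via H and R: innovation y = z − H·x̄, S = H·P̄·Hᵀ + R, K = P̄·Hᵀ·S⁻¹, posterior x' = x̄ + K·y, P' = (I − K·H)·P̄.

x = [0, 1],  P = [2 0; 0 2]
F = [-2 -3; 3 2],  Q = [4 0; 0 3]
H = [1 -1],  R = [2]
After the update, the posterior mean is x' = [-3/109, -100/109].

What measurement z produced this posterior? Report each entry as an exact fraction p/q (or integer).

x̄ = F·x = [-3, 2]
P̄ = F·P·Fᵀ + Q = [30 -24; -24 29]
S = H·P̄·Hᵀ + R = [109]
K = P̄·Hᵀ·S⁻¹ = [54/109; -53/109]
x' − x̄ = [324/109, -318/109] = K·y
y = (KᵀK)⁻¹·Kᵀ·(x' − x̄) = [6]
z = y + H·x̄ = [6] + [-5] = [1]

z = [1]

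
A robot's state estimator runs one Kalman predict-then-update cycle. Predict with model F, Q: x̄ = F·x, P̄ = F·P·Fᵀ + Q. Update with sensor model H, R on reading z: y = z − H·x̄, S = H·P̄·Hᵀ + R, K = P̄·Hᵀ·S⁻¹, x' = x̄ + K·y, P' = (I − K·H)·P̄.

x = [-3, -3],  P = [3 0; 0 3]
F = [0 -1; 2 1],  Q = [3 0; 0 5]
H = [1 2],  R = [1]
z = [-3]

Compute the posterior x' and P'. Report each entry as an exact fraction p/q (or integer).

x' = [3, -77/25]
P' = [6 -3; -3 131/75]

x̄ = F·x = [3, -9]
P̄ = F·P·Fᵀ + Q = [6 -3; -3 20]
y = z − H·x̄ = [12]
S = H·P̄·Hᵀ + R = [75]
K = P̄·Hᵀ·S⁻¹ = [0; 37/75]
x' = x̄ + K·y = [3, -77/25]
P' = (I − K·H)·P̄ = [6 -3; -3 131/75]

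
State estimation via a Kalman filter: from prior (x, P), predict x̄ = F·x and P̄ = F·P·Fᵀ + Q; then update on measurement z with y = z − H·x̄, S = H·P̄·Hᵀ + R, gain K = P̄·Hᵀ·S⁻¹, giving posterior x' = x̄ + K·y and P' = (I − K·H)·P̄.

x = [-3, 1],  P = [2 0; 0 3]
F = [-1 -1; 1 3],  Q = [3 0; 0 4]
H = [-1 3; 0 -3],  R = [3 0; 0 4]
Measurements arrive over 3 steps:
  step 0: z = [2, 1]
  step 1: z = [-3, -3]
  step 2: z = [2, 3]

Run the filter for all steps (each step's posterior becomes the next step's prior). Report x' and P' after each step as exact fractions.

step 0: x̄ = F·x = [2, 0]
step 0: P̄ = F·P·Fᵀ + Q = [8 -11; -11 33]
step 0: y = z − H·x̄ = [4, 1]
step 0: S = H·P̄·Hᵀ + R = [374 -330; -330 301]
step 0: K = P̄·Hᵀ·S⁻¹ = [-1451/3674 -54/167; 20/167 -33/167]
step 0: x' = x̄ + K·y = [178/1837, 47/167]
step 0: P' = (I − K·H)·P̄ = [9105/3674 72/167; 72/167 44/167]
step 1: x̄ = F·x = [-695/1837, 1729/1837]
step 1: P̄ = F·P·Fᵀ + Q = [24263/3674 -18345/3674; -18345/3674 42017/3674]
step 1: y = z − H·x̄ = [-11393/1837, -324/1837]
step 1: S = H·P̄·Hᵀ + R = [261754/1837 -216594/1837; -216594/1837 392849/3674]
step 1: K = P̄·Hᵀ·S⁻¹ = [-1990103/4901402 -753903/2450701; 288792/2450701 -467895/2450701]
step 1: x' = x̄ + K·y = [10754109/4901402, 598069/2450701]
step 1: P' = (I − K·H)·P̄ = [12001533/4901402 1005204/2450701; 1005204/2450701 623860/2450701]
step 2: x̄ = F·x = [-11950247/4901402, 14342523/4901402]
step 2: P̄ = F·P·Fᵀ + Q = [31974275/4901402 -23786325/4901402; -23786325/4901402 54899069/4901402]
step 2: y = z − H·x̄ = [-22587506/2450701, 57731775/4901402]
step 2: S = H·P̄·Hᵀ + R = [341744026/2450701 -282725298/2450701; -282725298/2450701 513697229/4901402]
step 2: K = P̄·Hᵀ·S⁻¹ = [-2597630075/6400524146 -985110075/3200262073; 376967064/3200262073 -611095323/3200262073]
step 2: x' = x̄ + K·y = [-7435034003/3200262073, -1307641557/3200262073]
step 2: P' = (I − K·H)·P̄ = [15673770825/6400524146 1313480100/3200262073; 1313480100/3200262073 814793764/3200262073]

step 0: x' = [178/1837, 47/167], P' = [9105/3674 72/167; 72/167 44/167]
step 1: x' = [10754109/4901402, 598069/2450701], P' = [12001533/4901402 1005204/2450701; 1005204/2450701 623860/2450701]
step 2: x' = [-7435034003/3200262073, -1307641557/3200262073], P' = [15673770825/6400524146 1313480100/3200262073; 1313480100/3200262073 814793764/3200262073]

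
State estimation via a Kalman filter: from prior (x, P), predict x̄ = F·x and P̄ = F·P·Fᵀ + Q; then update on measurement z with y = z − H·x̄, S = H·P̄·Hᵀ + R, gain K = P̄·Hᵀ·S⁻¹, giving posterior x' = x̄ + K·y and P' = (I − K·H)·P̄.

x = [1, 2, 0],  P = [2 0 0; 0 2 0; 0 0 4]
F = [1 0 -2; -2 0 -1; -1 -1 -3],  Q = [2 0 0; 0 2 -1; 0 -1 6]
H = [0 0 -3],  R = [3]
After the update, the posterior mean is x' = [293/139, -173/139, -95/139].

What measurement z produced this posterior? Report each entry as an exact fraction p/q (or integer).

z = [2]

x̄ = F·x = [1, -2, -3]
P̄ = F·P·Fᵀ + Q = [20 4 22; 4 14 15; 22 15 46]
S = H·P̄·Hᵀ + R = [417]
K = P̄·Hᵀ·S⁻¹ = [-22/139; -15/139; -46/139]
x' − x̄ = [154/139, 105/139, 322/139] = K·y
y = (KᵀK)⁻¹·Kᵀ·(x' − x̄) = [-7]
z = y + H·x̄ = [-7] + [9] = [2]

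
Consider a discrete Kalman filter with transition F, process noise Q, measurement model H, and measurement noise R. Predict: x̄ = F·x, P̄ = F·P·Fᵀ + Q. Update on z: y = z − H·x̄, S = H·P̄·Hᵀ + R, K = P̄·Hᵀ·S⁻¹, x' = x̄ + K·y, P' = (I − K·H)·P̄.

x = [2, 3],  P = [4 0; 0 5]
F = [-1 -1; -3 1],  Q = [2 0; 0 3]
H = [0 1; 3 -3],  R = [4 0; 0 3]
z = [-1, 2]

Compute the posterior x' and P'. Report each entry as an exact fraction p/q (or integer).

x̄ = F·x = [-5, -3]
P̄ = F·P·Fᵀ + Q = [11 7; 7 44]
y = z − H·x̄ = [2, 8]
S = H·P̄·Hᵀ + R = [48 -111; -111 372]
K = P̄·Hᵀ·S⁻¹ = [32/45 11/45; 1349/1845 -148/1845]
x' = x̄ + K·y = [-73/45, -4021/1845]
P' = (I − K·H)·P̄ = [139/45 128/45; 128/45 5396/1845]

x' = [-73/45, -4021/1845]
P' = [139/45 128/45; 128/45 5396/1845]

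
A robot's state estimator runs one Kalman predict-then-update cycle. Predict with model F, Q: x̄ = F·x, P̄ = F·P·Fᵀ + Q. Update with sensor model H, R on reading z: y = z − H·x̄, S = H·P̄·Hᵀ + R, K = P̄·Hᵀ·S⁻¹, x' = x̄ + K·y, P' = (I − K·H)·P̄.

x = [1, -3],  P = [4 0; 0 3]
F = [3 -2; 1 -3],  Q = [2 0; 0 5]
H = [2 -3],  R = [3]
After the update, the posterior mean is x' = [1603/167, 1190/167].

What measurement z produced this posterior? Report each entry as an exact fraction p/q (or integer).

x̄ = F·x = [9, 10]
P̄ = F·P·Fᵀ + Q = [50 30; 30 36]
S = H·P̄·Hᵀ + R = [167]
K = P̄·Hᵀ·S⁻¹ = [10/167; -48/167]
x' − x̄ = [100/167, -480/167] = K·y
y = (KᵀK)⁻¹·Kᵀ·(x' − x̄) = [10]
z = y + H·x̄ = [10] + [-12] = [-2]

z = [-2]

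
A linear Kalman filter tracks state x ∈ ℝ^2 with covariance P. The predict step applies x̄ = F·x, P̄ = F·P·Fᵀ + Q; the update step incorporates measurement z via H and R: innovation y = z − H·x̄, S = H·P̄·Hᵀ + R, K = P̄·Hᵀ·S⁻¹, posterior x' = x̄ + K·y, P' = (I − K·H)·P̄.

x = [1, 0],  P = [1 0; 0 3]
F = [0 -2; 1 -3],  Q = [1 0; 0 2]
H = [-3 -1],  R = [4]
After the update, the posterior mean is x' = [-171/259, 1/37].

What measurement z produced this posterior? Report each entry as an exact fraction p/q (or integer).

z = [2]

x̄ = F·x = [0, 1]
P̄ = F·P·Fᵀ + Q = [13 18; 18 30]
S = H·P̄·Hᵀ + R = [259]
K = P̄·Hᵀ·S⁻¹ = [-57/259; -12/37]
x' − x̄ = [-171/259, -36/37] = K·y
y = (KᵀK)⁻¹·Kᵀ·(x' − x̄) = [3]
z = y + H·x̄ = [3] + [-1] = [2]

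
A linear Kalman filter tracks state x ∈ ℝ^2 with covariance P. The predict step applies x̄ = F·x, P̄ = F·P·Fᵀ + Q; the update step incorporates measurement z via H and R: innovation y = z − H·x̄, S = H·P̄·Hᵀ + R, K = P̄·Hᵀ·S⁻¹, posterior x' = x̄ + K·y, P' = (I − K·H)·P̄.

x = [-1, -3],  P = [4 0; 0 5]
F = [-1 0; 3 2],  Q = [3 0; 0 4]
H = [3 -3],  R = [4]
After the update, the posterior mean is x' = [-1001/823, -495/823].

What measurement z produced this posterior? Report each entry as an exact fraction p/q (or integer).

x̄ = F·x = [1, -9]
P̄ = F·P·Fᵀ + Q = [7 -12; -12 60]
S = H·P̄·Hᵀ + R = [823]
K = P̄·Hᵀ·S⁻¹ = [57/823; -216/823]
x' − x̄ = [-1824/823, 6912/823] = K·y
y = (KᵀK)⁻¹·Kᵀ·(x' − x̄) = [-32]
z = y + H·x̄ = [-32] + [30] = [-2]

z = [-2]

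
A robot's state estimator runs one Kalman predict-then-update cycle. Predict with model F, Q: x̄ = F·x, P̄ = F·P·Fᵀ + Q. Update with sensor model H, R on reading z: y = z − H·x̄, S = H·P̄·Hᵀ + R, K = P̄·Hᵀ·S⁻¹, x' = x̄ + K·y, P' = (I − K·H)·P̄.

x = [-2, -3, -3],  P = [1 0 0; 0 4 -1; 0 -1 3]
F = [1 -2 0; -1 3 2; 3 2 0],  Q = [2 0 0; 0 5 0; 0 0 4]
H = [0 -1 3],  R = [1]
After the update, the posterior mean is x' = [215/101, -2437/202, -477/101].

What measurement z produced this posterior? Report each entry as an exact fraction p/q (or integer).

x̄ = F·x = [4, -13, -12]
P̄ = F·P·Fᵀ + Q = [19 -21 -13; -21 42 17; -13 17 29]
S = H·P̄·Hᵀ + R = [202]
K = P̄·Hᵀ·S⁻¹ = [-9/101; 9/202; 35/101]
x' − x̄ = [-189/101, 189/202, 735/101] = K·y
y = (KᵀK)⁻¹·Kᵀ·(x' − x̄) = [21]
z = y + H·x̄ = [21] + [-23] = [-2]

z = [-2]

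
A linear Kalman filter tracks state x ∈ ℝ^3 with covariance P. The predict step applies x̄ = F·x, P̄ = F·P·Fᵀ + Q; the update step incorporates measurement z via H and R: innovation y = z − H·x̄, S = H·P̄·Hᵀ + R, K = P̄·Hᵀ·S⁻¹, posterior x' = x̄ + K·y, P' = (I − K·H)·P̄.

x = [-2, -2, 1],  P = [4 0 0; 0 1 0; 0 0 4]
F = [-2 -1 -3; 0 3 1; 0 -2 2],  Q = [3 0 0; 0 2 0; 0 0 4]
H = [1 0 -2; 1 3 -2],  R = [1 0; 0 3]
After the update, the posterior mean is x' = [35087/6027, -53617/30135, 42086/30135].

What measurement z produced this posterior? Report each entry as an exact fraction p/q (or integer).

x̄ = F·x = [3, -5, 6]
P̄ = F·P·Fᵀ + Q = [56 -15 -22; -15 15 2; -22 2 24]
S = H·P̄·Hᵀ + R = [241 183; 183 264]
K = P̄·Hᵀ·S⁻¹ = [1089/2009 -1009/6027; -3258/10045 9743/30135; -2256/10045 -2614/30135]
x' − x̄ = [17006/6027, 97058/30135, -138724/30135] = K·y
y = (KᵀK)⁻¹·Kᵀ·(x' − x̄) = [12, 22]
z = y + H·x̄ = [12, 22] + [-9, -24] = [3, -2]

z = [3, -2]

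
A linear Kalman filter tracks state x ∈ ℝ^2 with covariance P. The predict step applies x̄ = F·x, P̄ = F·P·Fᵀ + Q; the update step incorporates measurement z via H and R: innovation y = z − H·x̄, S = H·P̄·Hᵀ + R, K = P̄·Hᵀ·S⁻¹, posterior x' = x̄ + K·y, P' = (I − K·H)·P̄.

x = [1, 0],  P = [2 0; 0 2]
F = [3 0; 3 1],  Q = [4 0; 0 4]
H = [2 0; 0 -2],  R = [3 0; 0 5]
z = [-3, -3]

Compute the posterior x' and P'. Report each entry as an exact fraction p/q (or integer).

x' = [-4971/4007, 5073/4007]
P' = [2778/4007 270/4007; 270/4007 4440/4007]

x̄ = F·x = [3, 3]
P̄ = F·P·Fᵀ + Q = [22 18; 18 24]
y = z − H·x̄ = [-9, 3]
S = H·P̄·Hᵀ + R = [91 -72; -72 101]
K = P̄·Hᵀ·S⁻¹ = [1852/4007 -108/4007; 180/4007 -1776/4007]
x' = x̄ + K·y = [-4971/4007, 5073/4007]
P' = (I − K·H)·P̄ = [2778/4007 270/4007; 270/4007 4440/4007]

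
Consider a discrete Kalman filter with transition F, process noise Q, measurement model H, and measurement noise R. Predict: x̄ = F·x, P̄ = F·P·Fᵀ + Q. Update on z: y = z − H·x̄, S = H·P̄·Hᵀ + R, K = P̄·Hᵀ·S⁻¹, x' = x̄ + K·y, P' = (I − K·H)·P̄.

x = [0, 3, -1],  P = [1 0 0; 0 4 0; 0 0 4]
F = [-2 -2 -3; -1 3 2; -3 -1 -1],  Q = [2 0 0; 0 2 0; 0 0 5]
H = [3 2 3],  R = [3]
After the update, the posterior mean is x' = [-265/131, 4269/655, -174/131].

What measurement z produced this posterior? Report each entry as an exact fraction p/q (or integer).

x̄ = F·x = [-3, 7, -2]
P̄ = F·P·Fᵀ + Q = [58 -46 26; -46 55 -17; 26 -17 22]
S = H·P̄·Hᵀ + R = [655]
K = P̄·Hᵀ·S⁻¹ = [32/131; -79/655; 22/131]
x' − x̄ = [128/131, -316/655, 88/131] = K·y
y = (KᵀK)⁻¹·Kᵀ·(x' − x̄) = [4]
z = y + H·x̄ = [4] + [-1] = [3]

z = [3]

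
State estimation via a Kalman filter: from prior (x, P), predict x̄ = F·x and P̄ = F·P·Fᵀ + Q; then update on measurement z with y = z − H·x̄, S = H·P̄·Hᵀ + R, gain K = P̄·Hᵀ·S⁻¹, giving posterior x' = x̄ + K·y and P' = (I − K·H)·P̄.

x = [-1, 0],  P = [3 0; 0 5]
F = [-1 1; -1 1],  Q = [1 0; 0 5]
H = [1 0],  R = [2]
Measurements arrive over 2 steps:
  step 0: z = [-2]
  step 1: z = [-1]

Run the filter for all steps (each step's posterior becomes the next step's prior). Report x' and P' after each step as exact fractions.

step 0: x' = [-16/11, -13/11], P' = [18/11 16/11; 16/11 79/11]
step 1: x' = [-5/7, -4/7], P' = [76/49 65/49; 65/49 685/98]

step 0: x̄ = F·x = [1, 1]
step 0: P̄ = F·P·Fᵀ + Q = [9 8; 8 13]
step 0: y = z − H·x̄ = [-3]
step 0: S = H·P̄·Hᵀ + R = [11]
step 0: K = P̄·Hᵀ·S⁻¹ = [9/11; 8/11]
step 0: x' = x̄ + K·y = [-16/11, -13/11]
step 0: P' = (I − K·H)·P̄ = [18/11 16/11; 16/11 79/11]
step 1: x̄ = F·x = [3/11, 3/11]
step 1: P̄ = F·P·Fᵀ + Q = [76/11 65/11; 65/11 120/11]
step 1: y = z − H·x̄ = [-14/11]
step 1: S = H·P̄·Hᵀ + R = [98/11]
step 1: K = P̄·Hᵀ·S⁻¹ = [38/49; 65/98]
step 1: x' = x̄ + K·y = [-5/7, -4/7]
step 1: P' = (I − K·H)·P̄ = [76/49 65/49; 65/49 685/98]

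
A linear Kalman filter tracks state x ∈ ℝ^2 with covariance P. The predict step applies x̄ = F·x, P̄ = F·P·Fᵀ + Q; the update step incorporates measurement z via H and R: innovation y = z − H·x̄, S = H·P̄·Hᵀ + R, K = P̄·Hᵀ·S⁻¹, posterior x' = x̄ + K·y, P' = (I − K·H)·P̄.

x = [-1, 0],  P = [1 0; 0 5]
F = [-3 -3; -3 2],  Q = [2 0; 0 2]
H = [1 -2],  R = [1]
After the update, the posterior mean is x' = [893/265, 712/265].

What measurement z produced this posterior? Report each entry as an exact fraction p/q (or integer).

z = [-2]

x̄ = F·x = [3, 3]
P̄ = F·P·Fᵀ + Q = [56 -21; -21 31]
S = H·P̄·Hᵀ + R = [265]
K = P̄·Hᵀ·S⁻¹ = [98/265; -83/265]
x' − x̄ = [98/265, -83/265] = K·y
y = (KᵀK)⁻¹·Kᵀ·(x' − x̄) = [1]
z = y + H·x̄ = [1] + [-3] = [-2]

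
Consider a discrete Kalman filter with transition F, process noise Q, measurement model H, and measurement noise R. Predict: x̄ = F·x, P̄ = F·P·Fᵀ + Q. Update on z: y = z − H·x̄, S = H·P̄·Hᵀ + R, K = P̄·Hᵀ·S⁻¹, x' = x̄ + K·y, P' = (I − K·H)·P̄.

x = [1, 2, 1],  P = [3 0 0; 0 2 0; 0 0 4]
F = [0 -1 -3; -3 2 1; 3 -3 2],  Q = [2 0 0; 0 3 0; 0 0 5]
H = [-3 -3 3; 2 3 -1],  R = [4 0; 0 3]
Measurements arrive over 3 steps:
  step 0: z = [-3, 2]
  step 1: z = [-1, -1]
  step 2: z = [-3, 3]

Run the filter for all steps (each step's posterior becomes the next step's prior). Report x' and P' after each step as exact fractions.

step 0: x' = [-143534/33395, 177777/66790, -35081/13358], P' = [574026/33395 -329299/33395 45039/6679; -329299/33395 422237/66790 -40961/13358; 45039/6679 -40961/13358 53313/13358]
step 1: x' = [8803560672/4597294897, -7707848398/4597294897, -583529519/4597294897], P' = [62396362474/4597294897 -35833833876/4597294897 24488306762/4597294897; -35833833876/4597294897 23272810149/4597294897 -10893406293/4597294897; 24488306762/4597294897 -10893406293/4597294897 15065061439/4597294897]
step 2: x' = [885171406439956/482061482736253, -34953732362879/137731852210358, 428897365978441/964122965472506], P' = [6025492053728946/482061482736253 -493463750827043/68865926105179 2372611175635353/482061482736253; -493463750827043/68865926105179 92350963781353/19675978887194 -293668652470499/137731852210358; 2372611175635353/482061482736253 -293668652470499/137731852210358 3012082401327273/964122965472506]

step 0: x̄ = F·x = [-5, 2, -1]
step 0: P̄ = F·P·Fᵀ + Q = [40 -16 -18; -16 42 -31; -18 -31 66]
step 0: y = z − H·x̄ = [-9, 5]
step 0: S = H·P̄·Hᵀ + R = [1930 -1110; -1110 673]
step 0: K = P̄·Hᵀ·S⁻¹ = [-14649/33395 -4336/6679; 23667/66790 5144/6679; 3147/13358 660/6679]
step 0: x' = x̄ + K·y = [-143534/33395, 177777/66790, -35081/13358]
step 0: P' = (I − K·H)·P̄ = [574026/33395 -329299/33395 45039/6679; -329299/33395 422237/66790 -40961/13358; 45039/6679 -40961/13358 53313/13358]
step 1: x̄ = F·x = [174219/33395, 1041353/66790, -349069/13358]
step 1: P̄ = F·P·Fᵀ + Q = [863036/33395 933591/33395 -384403/6679; 933591/33395 16869967/66790 -4753541/13358; -384403/6679 -4753541/13358 7049983/13358]
step 1: y = z − H·x̄ = [4669309/33395, -563307/6679]
step 1: S = H·P̄·Hᵀ + R = [507750626/33395 -61575234/6679; -61575234/6679 37457281/6679]
step 1: K = P̄·Hᵀ·S⁻¹ = [-1555666377/4597294897 -2399027814/4597294897; 2501426151/9194589794 3014722996/4597294897; 2205241455/9194589794 410444402/4597294897]
step 1: x' = x̄ + K·y = [8803560672/4597294897, -7707848398/4597294897, -583529519/4597294897]
step 1: P' = (I − K·H)·P̄ = [62396362474/4597294897 -35833833876/4597294897 24488306762/4597294897; -35833833876/4597294897 23272810149/4597294897 -10893406293/4597294897; 24488306762/4597294897 -10893406293/4597294897 15065061439/4597294897]
step 2: x̄ = F·x = [9458436955/4597294897, -42409908331/4597294897, 48367168172/4597294897]
step 2: P̄ = F·P·Fᵀ + Q = [102692515136/4597294897 97406298666/4597294897 -209719041468/4597294897; 97406298666/4597294897 923017989760/4597294897 -1292939835001/4597294897; -209719041468/4597294897 -1292939835001/4597294897 1923858840276/4597294897]
step 2: y = z − H·x̄ = [-257747803335/4597294897, 170471903946/4597294897]
step 2: S = H·P̄·Hᵀ + R = [55365686438566/4597294897 -33558737392698/4597294897; -33558737392698/4597294897 20420973453221/4597294897]
step 2: K = P̄·Hᵀ·S⁻¹ = [-148975966728219/482061482736253 -32588849311684/68865926105179; 35101577035587/137731852210358 6171044965970/9837989443597; 241905463012545/964122965472506 7412395222230/68865926105179]
step 2: x' = x̄ + K·y = [885171406439956/482061482736253, -34953732362879/137731852210358, 428897365978441/964122965472506]
step 2: P' = (I − K·H)·P̄ = [6025492053728946/482061482736253 -493463750827043/68865926105179 2372611175635353/482061482736253; -493463750827043/68865926105179 92350963781353/19675978887194 -293668652470499/137731852210358; 2372611175635353/482061482736253 -293668652470499/137731852210358 3012082401327273/964122965472506]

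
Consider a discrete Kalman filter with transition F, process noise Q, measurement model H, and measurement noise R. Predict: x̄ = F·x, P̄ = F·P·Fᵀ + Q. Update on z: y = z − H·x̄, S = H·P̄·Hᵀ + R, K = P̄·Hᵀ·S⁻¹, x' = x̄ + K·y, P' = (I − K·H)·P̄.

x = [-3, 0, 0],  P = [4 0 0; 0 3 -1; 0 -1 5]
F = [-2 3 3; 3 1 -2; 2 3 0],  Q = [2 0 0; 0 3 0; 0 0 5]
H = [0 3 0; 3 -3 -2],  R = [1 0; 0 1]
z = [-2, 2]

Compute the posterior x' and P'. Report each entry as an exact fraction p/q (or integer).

x' = [-132686/113389, -75441/113389, -200544/113389]
P' = [1077824/113389 25206/113389 1554350/113389; 25206/113389 12306/113389 19551/113389; 1554350/113389 19551/113389 2293230/113389]

x̄ = F·x = [6, -9, -6]
P̄ = F·P·Fᵀ + Q = [72 -42 2; -42 66 39; 2 39 48]
y = z − H·x̄ = [25, -55]
S = H·P̄·Hᵀ + R = [595 -1206; -1206 2635]
K = P̄·Hᵀ·S⁻¹ = [75618/113389 49154/113389; 36918/113389 -402/113389; 58653/113389 17937/113389]
x' = x̄ + K·y = [-132686/113389, -75441/113389, -200544/113389]
P' = (I − K·H)·P̄ = [1077824/113389 25206/113389 1554350/113389; 25206/113389 12306/113389 19551/113389; 1554350/113389 19551/113389 2293230/113389]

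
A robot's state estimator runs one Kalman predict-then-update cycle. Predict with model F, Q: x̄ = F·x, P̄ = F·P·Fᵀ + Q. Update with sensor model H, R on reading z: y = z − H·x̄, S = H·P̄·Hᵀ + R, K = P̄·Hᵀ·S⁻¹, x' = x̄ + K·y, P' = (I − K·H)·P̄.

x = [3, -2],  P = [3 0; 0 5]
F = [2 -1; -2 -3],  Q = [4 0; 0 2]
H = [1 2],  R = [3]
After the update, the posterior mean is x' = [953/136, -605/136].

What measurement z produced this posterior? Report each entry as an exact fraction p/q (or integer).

x̄ = F·x = [8, 0]
P̄ = F·P·Fᵀ + Q = [21 3; 3 59]
S = H·P̄·Hᵀ + R = [272]
K = P̄·Hᵀ·S⁻¹ = [27/272; 121/272]
x' − x̄ = [-135/136, -605/136] = K·y
y = (KᵀK)⁻¹·Kᵀ·(x' − x̄) = [-10]
z = y + H·x̄ = [-10] + [8] = [-2]

z = [-2]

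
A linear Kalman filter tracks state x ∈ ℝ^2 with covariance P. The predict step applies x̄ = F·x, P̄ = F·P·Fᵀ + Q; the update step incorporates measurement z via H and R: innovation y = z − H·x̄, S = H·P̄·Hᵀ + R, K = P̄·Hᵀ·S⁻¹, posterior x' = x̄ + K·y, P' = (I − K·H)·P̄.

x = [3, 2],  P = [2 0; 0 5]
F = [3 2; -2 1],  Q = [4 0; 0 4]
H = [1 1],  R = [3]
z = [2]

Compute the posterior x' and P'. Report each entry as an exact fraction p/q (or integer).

x̄ = F·x = [13, -4]
P̄ = F·P·Fᵀ + Q = [42 -2; -2 17]
y = z − H·x̄ = [-7]
S = H·P̄·Hᵀ + R = [58]
K = P̄·Hᵀ·S⁻¹ = [20/29; 15/58]
x' = x̄ + K·y = [237/29, -337/58]
P' = (I − K·H)·P̄ = [418/29 -358/29; -358/29 761/58]

x' = [237/29, -337/58]
P' = [418/29 -358/29; -358/29 761/58]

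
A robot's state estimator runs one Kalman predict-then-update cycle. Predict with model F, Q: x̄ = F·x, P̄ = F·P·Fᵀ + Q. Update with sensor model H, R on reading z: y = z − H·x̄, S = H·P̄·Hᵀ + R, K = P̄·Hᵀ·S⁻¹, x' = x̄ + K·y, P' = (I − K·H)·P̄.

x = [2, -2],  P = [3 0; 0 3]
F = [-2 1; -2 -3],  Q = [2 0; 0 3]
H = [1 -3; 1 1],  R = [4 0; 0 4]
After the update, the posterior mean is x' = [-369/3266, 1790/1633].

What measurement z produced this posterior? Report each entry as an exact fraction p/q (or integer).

z = [-3, 2]

x̄ = F·x = [-6, 2]
P̄ = F·P·Fᵀ + Q = [17 3; 3 42]
S = H·P̄·Hᵀ + R = [381 -115; -115 69]
K = P̄·Hᵀ·S⁻¹ = [31/142 2135/3266; -18/71 375/1633]
x' − x̄ = [19227/3266, -1476/1633] = K·y
y = (KᵀK)⁻¹·Kᵀ·(x' − x̄) = [9, 6]
z = y + H·x̄ = [9, 6] + [-12, -4] = [-3, 2]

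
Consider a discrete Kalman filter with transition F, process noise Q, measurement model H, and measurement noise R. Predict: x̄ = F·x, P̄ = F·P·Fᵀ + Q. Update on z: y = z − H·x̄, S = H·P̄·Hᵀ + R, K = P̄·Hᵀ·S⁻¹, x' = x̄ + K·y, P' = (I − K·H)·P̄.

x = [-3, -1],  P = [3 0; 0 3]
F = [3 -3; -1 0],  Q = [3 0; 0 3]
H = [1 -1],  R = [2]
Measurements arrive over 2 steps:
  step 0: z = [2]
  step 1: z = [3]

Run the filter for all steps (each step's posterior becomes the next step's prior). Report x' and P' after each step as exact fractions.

step 0: x' = [228/83, 84/83], P' = [375/83 243/83; 243/83 273/83]
step 1: x' = [6705/3289, -3984/3289], P' = [14358/3289 10152/3289; 10152/3289 12192/3289]

step 0: x̄ = F·x = [-6, 3]
step 0: P̄ = F·P·Fᵀ + Q = [57 -9; -9 6]
step 0: y = z − H·x̄ = [11]
step 0: S = H·P̄·Hᵀ + R = [83]
step 0: K = P̄·Hᵀ·S⁻¹ = [66/83; -15/83]
step 0: x' = x̄ + K·y = [228/83, 84/83]
step 0: P' = (I − K·H)·P̄ = [375/83 243/83; 243/83 273/83]
step 1: x̄ = F·x = [432/83, -228/83]
step 1: P̄ = F·P·Fᵀ + Q = [1707/83 -396/83; -396/83 624/83]
step 1: y = z − H·x̄ = [-411/83]
step 1: S = H·P̄·Hᵀ + R = [3289/83]
step 1: K = P̄·Hᵀ·S⁻¹ = [2103/3289; -1020/3289]
step 1: x' = x̄ + K·y = [6705/3289, -3984/3289]
step 1: P' = (I − K·H)·P̄ = [14358/3289 10152/3289; 10152/3289 12192/3289]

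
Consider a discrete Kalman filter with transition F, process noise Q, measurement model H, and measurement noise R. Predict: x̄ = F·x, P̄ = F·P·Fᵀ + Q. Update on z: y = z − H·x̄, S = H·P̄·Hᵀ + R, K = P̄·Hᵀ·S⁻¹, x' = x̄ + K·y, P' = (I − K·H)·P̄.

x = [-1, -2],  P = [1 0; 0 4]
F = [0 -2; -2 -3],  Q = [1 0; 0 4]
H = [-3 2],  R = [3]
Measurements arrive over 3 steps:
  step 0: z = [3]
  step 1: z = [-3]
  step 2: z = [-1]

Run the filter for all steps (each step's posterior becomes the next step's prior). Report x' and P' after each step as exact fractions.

step 0: x' = [179/44, 84/11], P' = [739/44 276/11; 276/11 420/11]
step 1: x' = [-3497/544, -3049/272], P' = [23903/1088 18471/544; 18471/544 14463/272]
step 2: x' = [181199/51614, 251441/51614], P' = [607621/25807 938832/25807; 938832/25807 1468551/25807]

step 0: x̄ = F·x = [4, 8]
step 0: P̄ = F·P·Fᵀ + Q = [17 24; 24 44]
step 0: y = z − H·x̄ = [-1]
step 0: S = H·P̄·Hᵀ + R = [44]
step 0: K = P̄·Hᵀ·S⁻¹ = [-3/44; 4/11]
step 0: x' = x̄ + K·y = [179/44, 84/11]
step 0: P' = (I − K·H)·P̄ = [739/44 276/11; 276/11 420/11]
step 1: x̄ = F·x = [-168/11, -683/22]
step 1: P̄ = F·P·Fᵀ + Q = [1691/11 3624/11; 3624/11 7875/11]
step 1: y = z − H·x̄ = [146/11]
step 1: S = H·P̄·Hᵀ + R = [3264/11]
step 1: K = P̄·Hᵀ·S⁻¹ = [725/1088; 813/544]
step 1: x' = x̄ + K·y = [-3497/544, -3049/272]
step 1: P' = (I − K·H)·P̄ = [23903/1088 18471/544; 18471/544 14463/272]
step 2: x̄ = F·x = [3049/136, 3161/68]
step 2: P̄ = F·P·Fᵀ + Q = [14531/68 15465/34; 15465/34 16624/17]
step 2: y = z − H·x̄ = [-3633/136]
step 2: S = H·P̄·Hᵀ + R = [25807/68]
step 2: K = P̄·Hᵀ·S⁻¹ = [18267/25807; 40202/25807]
step 2: x' = x̄ + K·y = [181199/51614, 251441/51614]
step 2: P' = (I − K·H)·P̄ = [607621/25807 938832/25807; 938832/25807 1468551/25807]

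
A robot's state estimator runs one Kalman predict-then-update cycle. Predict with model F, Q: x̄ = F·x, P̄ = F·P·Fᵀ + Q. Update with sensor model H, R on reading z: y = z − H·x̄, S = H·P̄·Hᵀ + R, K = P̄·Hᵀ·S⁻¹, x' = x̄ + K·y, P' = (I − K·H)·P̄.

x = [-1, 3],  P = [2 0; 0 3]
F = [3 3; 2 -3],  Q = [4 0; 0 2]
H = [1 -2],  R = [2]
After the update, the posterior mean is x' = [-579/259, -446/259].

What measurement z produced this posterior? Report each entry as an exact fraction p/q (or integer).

x̄ = F·x = [6, -11]
P̄ = F·P·Fᵀ + Q = [49 -15; -15 37]
S = H·P̄·Hᵀ + R = [259]
K = P̄·Hᵀ·S⁻¹ = [79/259; -89/259]
x' − x̄ = [-2133/259, 2403/259] = K·y
y = (KᵀK)⁻¹·Kᵀ·(x' − x̄) = [-27]
z = y + H·x̄ = [-27] + [28] = [1]

z = [1]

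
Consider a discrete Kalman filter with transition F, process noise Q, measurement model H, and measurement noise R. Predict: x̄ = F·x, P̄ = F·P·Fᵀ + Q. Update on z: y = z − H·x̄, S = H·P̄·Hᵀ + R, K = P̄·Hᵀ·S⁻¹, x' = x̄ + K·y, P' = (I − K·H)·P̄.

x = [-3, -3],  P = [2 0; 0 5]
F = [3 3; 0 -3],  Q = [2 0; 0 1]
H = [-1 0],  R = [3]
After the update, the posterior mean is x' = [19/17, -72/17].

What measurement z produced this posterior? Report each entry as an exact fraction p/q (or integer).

z = [-2]

x̄ = F·x = [-18, 9]
P̄ = F·P·Fᵀ + Q = [65 -45; -45 46]
S = H·P̄·Hᵀ + R = [68]
K = P̄·Hᵀ·S⁻¹ = [-65/68; 45/68]
x' − x̄ = [325/17, -225/17] = K·y
y = (KᵀK)⁻¹·Kᵀ·(x' − x̄) = [-20]
z = y + H·x̄ = [-20] + [18] = [-2]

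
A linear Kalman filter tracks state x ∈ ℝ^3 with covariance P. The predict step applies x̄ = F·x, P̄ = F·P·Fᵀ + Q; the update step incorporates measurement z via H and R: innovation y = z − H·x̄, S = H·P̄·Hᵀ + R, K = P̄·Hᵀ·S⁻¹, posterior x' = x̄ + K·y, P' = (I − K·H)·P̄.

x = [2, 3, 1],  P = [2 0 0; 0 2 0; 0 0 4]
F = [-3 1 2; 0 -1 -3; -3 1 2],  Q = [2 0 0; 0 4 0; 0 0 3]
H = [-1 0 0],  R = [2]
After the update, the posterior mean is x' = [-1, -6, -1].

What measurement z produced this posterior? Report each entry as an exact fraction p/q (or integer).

x̄ = F·x = [-1, -6, -1]
P̄ = F·P·Fᵀ + Q = [38 -26 36; -26 42 -26; 36 -26 39]
S = H·P̄·Hᵀ + R = [40]
K = P̄·Hᵀ·S⁻¹ = [-19/20; 13/20; -9/10]
x' − x̄ = [0, 0, 0] = K·y
y = (KᵀK)⁻¹·Kᵀ·(x' − x̄) = [0]
z = y + H·x̄ = [0] + [1] = [1]

z = [1]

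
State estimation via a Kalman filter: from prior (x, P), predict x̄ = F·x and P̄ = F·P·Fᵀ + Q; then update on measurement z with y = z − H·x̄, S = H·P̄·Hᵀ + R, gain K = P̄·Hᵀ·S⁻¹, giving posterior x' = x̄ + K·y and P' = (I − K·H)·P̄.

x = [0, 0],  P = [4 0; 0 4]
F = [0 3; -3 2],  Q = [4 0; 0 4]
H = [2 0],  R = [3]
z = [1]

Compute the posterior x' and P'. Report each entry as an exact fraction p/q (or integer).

x̄ = F·x = [0, 0]
P̄ = F·P·Fᵀ + Q = [40 24; 24 56]
y = z − H·x̄ = [1]
S = H·P̄·Hᵀ + R = [163]
K = P̄·Hᵀ·S⁻¹ = [80/163; 48/163]
x' = x̄ + K·y = [80/163, 48/163]
P' = (I − K·H)·P̄ = [120/163 72/163; 72/163 6824/163]

x' = [80/163, 48/163]
P' = [120/163 72/163; 72/163 6824/163]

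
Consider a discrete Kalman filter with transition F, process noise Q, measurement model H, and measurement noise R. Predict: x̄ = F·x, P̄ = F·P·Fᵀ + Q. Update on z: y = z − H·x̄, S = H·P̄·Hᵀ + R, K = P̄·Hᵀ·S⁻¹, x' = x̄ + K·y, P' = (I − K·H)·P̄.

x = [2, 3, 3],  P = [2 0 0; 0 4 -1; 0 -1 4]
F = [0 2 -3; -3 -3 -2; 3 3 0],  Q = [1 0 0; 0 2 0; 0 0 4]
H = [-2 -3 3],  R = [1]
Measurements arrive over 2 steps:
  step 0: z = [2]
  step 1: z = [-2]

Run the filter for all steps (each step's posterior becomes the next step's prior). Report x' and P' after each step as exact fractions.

step 0: x̄ = F·x = [-3, -21, 15]
step 0: P̄ = F·P·Fᵀ + Q = [65 -5 33; -5 60 -48; 33 -48 58]
step 0: y = z − H·x̄ = [-112]
step 0: S = H·P̄·Hᵀ + R = [1731]
step 0: K = P̄·Hᵀ·S⁻¹ = [-16/1731; -314/1731; 84/577]
step 0: x' = x̄ + K·y = [-3401/1731, -1183/1731, -753/577]
step 0: P' = (I − K·H)·P̄ = [112259/1731 -13679/1731 20385/577; -13679/1731 5264/1731 -1320/577; 20385/577 -1320/577 12298/577]
step 1: x̄ = F·x = [4411/1731, 6090/577, -4584/577]
step 1: P̄ = F·P·Fᵀ + Q = [402353/1731 267483/577 -188415/577; 267483/577 549621/577 -384885/577; -188415/577 -384885/577 272803/577]
step 1: y = z − H·x̄ = [101426/1731]
step 1: S = H·P̄·Hᵀ + R = [61012709/1731]
step 1: K = P̄·Hᵀ·S⁻¹ = [-4907788/61012709; -10015452/61012709; 7049682/61012709]
step 1: x' = x̄ + K·y = [-132091419/61012709, 57120138/61012709, -71649756/61012709]
step 1: P' = (I − K·H)·P̄ = [267049943/61012709 -112147785/61012709 64249581/61012709; -112147785/61012709 168873273/61012709 90769599/61012709; 64249581/61012709 90769599/61012709 135952547/61012709]

step 0: x' = [-3401/1731, -1183/1731, -753/577], P' = [112259/1731 -13679/1731 20385/577; -13679/1731 5264/1731 -1320/577; 20385/577 -1320/577 12298/577]
step 1: x' = [-132091419/61012709, 57120138/61012709, -71649756/61012709], P' = [267049943/61012709 -112147785/61012709 64249581/61012709; -112147785/61012709 168873273/61012709 90769599/61012709; 64249581/61012709 90769599/61012709 135952547/61012709]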